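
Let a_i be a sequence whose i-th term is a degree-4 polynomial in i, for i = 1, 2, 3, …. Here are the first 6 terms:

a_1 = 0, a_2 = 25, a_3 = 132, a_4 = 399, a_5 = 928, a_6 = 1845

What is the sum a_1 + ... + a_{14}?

158249

1st diffs: 25, 107, 267, 529, 917.
2nd diffs: 82, 160, 262, 388.
3rd diffs: 78, 102, 126.
4th diffs: 24, 24 (constant).
So a_i = i^4 + 3i^3 - 2i^2 - 5i + 3.
Continuing: …, 3300, 5467, 8544, 12753, …, a_{14} = 46189.
Summing i = 1..14 (14 terms) gives 158249.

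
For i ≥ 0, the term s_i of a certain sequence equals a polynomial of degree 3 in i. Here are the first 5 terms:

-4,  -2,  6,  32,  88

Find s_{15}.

1st diffs: 2, 8, 26, 56.
2nd diffs: 6, 18, 30.
3rd diffs: 12, 12 (constant).
Newton forward-difference form: s_i = -4 + 2·C(i,1) + 6·C(i,2) + 12·C(i,3).
At i = 15: i = 15, so s_{15} = -4 + 30 + 630 + 5460 = 6116.

6116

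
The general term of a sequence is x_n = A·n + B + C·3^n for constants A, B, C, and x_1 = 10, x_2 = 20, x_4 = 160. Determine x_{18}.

774840948

The three given values yield: A + B + 3C = 10; 2A + B + 9C = 20; 4A + B + 81C = 160.
Subtracting the first from the second: A + 6C = 10.
Subtracting the second from the third: 2A + 72C = 140.
Solving: C = 2, A = -2, then B = 6.
Hence x_{18} = -2·18 + 6 + 2·387420489 = 774840948.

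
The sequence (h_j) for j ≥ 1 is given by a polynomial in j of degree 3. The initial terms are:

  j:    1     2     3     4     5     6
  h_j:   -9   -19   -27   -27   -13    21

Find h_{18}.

4173

1st diffs: -10, -8, 0, 14, 34.
2nd diffs: 2, 8, 14, 20.
3rd diffs: 6, 6, 6 (constant).
So h_j = j^3 - 5j^2 - 2j - 3.
Evaluating at j = 18 gives h_{18} = 4173.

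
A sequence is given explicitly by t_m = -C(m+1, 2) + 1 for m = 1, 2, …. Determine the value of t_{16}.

-135

C(17, 2) = 136, so t_{16} = -135.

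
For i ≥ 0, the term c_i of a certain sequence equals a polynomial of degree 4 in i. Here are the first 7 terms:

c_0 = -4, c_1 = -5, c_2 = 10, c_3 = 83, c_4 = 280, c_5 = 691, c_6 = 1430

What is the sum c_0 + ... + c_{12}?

1st diffs: -1, 15, 73, 197, 411, 739.
2nd diffs: 16, 58, 124, 214, 328.
3rd diffs: 42, 66, 90, 114.
4th diffs: 24, 24, 24 (constant).
Newton forward-difference form: c_i = -4 + (-1)·C(i,1) + 16·C(i,2) + 42·C(i,3) + 24·C(i,4).
Continuing: …, 2635, 4468, 7115, 10786, …, c_{12} = 22160.
Summing i = 0..12 (13 terms) gives 65364.

65364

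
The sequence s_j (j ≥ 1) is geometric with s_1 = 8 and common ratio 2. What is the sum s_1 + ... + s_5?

248

s_j = 8·2^(j-1).
S = 8·(2^5 - 1)/(2 - 1) = 8·(32 - 1)/(1) = 248.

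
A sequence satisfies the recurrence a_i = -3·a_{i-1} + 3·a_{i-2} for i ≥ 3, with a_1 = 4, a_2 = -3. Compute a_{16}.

a_3 = 21;  a_4 = -72;  a_5 = 279;  …;  a_{13} = 11865204;  a_{14} = -44984403;  a_{15} = 170548821;  a_{16} = -646599672.

-646599672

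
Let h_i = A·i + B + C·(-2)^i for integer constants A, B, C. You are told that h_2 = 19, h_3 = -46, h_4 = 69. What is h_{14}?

Write the equations: 2A + B + 4C = 19; 3A + B - 8C = -46; 4A + B + 16C = 69.
Subtracting the first from the second: A - 12C = -65.
Subtracting the second from the third: A + 24C = 115.
Solving: C = 5, A = -5, then B = 9.
Hence h_{14} = -5·14 + 9 + 5·16384 = 81859.

81859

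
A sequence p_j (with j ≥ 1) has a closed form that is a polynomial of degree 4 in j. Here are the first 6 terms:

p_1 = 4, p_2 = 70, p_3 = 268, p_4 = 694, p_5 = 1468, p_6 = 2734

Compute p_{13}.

42508

1st diffs: 66, 198, 426, 774, 1266.
2nd diffs: 132, 228, 348, 492.
3rd diffs: 96, 120, 144.
4th diffs: 24, 24 (constant).
Newton forward-difference form: p_j = 4 + 66·C(j-1,1) + 132·C(j-1,2) + 96·C(j-1,3) + 24·C(j-1,4).
At j = 13: j-1 = 12, so p_{13} = 4 + 792 + 8712 + 21120 + 11880 = 42508.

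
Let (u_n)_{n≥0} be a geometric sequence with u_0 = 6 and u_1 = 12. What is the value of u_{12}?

Common ratio r = 2.
u_n = 6·2^(n-0).
u_{12} = 6·2^12 = 24576.

24576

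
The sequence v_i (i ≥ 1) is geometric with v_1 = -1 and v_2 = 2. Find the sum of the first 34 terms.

Common ratio r = -2.
v_i = (-1)·(-2)^(i-1).
S = (-1)·((-2)^34 - 1)/(-2 - 1) = (-1)·(17179869184 - 1)/(-3) = 5726623061.

5726623061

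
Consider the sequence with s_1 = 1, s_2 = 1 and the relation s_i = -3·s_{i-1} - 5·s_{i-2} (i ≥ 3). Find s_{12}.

s_3 = -8, s_4 = 19, s_5 = -17, s_6 = -44, s_7 = 217, s_8 = -431, s_9 = 208, s_{10} = 1531, s_{11} = -5633, s_{12} = 9244.

9244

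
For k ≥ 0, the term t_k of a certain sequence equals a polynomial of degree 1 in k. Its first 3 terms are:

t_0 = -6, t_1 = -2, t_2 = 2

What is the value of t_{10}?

1st diffs: 4, 4 (constant).
So t_k = 4k - 6.
Evaluating at k = 10 gives t_{10} = 34.

34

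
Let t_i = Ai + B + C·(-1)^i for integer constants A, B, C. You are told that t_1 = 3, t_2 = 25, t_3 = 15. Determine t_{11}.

63

Write the equations: A + B - C = 3; 2A + B + C = 25; 3A + B - C = 15.
Subtracting the first from the second: A + 2C = 22.
Subtracting the second from the third: A - 2C = -10.
Solving: C = 8, A = 6, then B = 5.
Therefore t_{11} = 66 + 5 + 8·(-1) = 63.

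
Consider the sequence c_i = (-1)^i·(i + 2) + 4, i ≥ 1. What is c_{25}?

(-1)^25 = -1; i + 2 at i=25 is 27; so c_{25} = -23.

-23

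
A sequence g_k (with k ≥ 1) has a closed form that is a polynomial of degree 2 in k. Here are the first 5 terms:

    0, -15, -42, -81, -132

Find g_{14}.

-1131

1st diffs: -15, -27, -39, -51.
2nd diffs: -12, -12, -12 (constant).
So g_k = -6k^2 + 3k + 3.
Evaluating at k = 14 gives g_{14} = -1131.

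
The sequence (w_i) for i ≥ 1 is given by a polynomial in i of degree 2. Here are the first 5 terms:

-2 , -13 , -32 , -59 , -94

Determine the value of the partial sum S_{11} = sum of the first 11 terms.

-1947

1st diffs: -11, -19, -27, -35.
2nd diffs: -8, -8, -8 (constant).
Newton forward-difference form: w_i = -2 + (-11)·C(i-1,1) + (-8)·C(i-1,2).
Continuing: …, -137, -188, -247, -314, …, w_{11} = -472.
Summing i = 1..11 (11 terms) gives -1947.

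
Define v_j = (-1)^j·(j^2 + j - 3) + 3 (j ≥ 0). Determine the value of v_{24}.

600

(-1)^24 = 1; j^2 + j - 3 at j=24 is 597; so v_{24} = 600.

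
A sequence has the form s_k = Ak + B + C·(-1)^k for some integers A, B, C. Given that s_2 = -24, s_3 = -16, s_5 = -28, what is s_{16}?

-108

Plug in k = 2, 3, 5: 2A + B + C = -24; 3A + B - C = -16; 5A + B - C = -28.
Subtracting the first from the second: A - 2C = 8.
Subtracting the second from the third: 2A = -12.
Solving: C = -7, A = -6, then B = -5.
Hence s_{16} = -6·16 + (-5) + (-7)·1 = -108.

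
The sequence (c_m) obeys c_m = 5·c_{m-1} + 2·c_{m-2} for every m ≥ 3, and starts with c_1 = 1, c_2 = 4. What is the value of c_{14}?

c_3 = 22, c_4 = 118, c_5 = 634, …, c_{11} = 15241882, c_{12} = 81883678, c_{13} = 439902154, c_{14} = 2363278126.

2363278126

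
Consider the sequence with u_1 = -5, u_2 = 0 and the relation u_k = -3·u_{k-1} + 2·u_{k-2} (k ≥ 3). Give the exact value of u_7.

Iterate the recurrence:
u_3 = -10, u_4 = 30, u_5 = -110, u_6 = 390, u_7 = -1390.

-1390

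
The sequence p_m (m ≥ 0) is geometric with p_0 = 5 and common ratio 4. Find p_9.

1310720

p_m = 5·4^(m-0).
p_9 = 5·4^9 = 1310720.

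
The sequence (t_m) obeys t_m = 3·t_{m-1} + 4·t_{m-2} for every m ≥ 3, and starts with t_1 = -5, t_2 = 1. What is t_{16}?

-858993455

Iterate the recurrence:
t_3 = -17;  t_4 = -47;  t_5 = -209;  …;  t_{13} = -13421777;  t_{14} = -53687087;  t_{15} = -214748369;  t_{16} = -858993455.
(Characteristic roots are 4 and -1.)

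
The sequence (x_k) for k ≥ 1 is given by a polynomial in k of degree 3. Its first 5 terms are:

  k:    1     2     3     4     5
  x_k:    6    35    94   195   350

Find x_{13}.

1st diffs: 29, 59, 101, 155.
2nd diffs: 30, 42, 54.
3rd diffs: 12, 12 (constant).
Newton forward-difference form: x_k = 6 + 29·C(k-1,1) + 30·C(k-1,2) + 12·C(k-1,3).
At k = 13: k-1 = 12, so x_{13} = 6 + 348 + 1980 + 2640 = 4974.

4974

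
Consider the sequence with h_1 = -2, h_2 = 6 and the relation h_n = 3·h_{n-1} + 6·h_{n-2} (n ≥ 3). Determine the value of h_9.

Compute successive terms:
h_3 = 6; h_4 = 54; h_5 = 198; h_6 = 918; h_7 = 3942; h_8 = 17334; h_9 = 75654.

75654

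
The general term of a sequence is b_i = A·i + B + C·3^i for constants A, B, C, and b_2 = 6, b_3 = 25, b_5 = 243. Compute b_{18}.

387420502

The three given values yield: 2A + B + 9C = 6; 3A + B + 27C = 25; 5A + B + 243C = 243.
Subtracting the first from the second: A + 18C = 19.
Subtracting the second from the third: 2A + 216C = 218.
Solving: C = 1, A = 1, then B = -5.
Therefore b_{18} = 18 + (-5) + 1·387420489 = 387420502.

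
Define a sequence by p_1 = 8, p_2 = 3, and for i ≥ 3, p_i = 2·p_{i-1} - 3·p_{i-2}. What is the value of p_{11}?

Iterate the recurrence:
p_3 = -18  p_4 = -45  p_5 = -36  p_6 = 63  p_7 = 234  p_8 = 279  p_9 = -144  p_{10} = -1125  p_{11} = -1818.

-1818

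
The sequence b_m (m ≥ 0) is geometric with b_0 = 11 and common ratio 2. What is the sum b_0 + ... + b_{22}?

b_m = 11·2^(m-0).
S = 11·(2^23 - 1)/(2 - 1) = 11·(8388608 - 1)/(1) = 92274677.

92274677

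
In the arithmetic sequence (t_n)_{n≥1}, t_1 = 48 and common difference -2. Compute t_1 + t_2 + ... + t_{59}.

-590

t_n = 48 + (n - 1)·(-2).
t_{59} = -68; S = 59·(48 + (-68))/2 = -590.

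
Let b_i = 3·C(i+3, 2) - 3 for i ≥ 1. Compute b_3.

42

C(6, 2) = 15, so b_3 = 42.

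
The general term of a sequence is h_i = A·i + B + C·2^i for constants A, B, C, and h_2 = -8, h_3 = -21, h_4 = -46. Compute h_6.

Plug in i = 2, 3, 4: 2A + B + 4C = -8; 3A + B + 8C = -21; 4A + B + 16C = -46.
Subtracting the first from the second: A + 4C = -13.
Subtracting the second from the third: A + 8C = -25.
Solving: C = -3, A = -1, then B = 6.
So h_i = -1·i + 6 + (-3)·2^i; at i=6 this is -192.

-192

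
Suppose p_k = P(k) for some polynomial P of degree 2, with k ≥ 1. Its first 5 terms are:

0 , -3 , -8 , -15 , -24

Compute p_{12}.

1st diffs: -3, -5, -7, -9.
2nd diffs: -2, -2, -2 (constant).
So p_k = -k^2 + 1.
Evaluating at k = 12 gives p_{12} = -143.

-143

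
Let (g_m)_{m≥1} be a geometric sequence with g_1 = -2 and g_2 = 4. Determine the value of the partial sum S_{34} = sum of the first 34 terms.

11453246122

Common ratio r = -2.
g_m = (-2)·(-2)^(m-1).
S = (-2)·((-2)^34 - 1)/(-2 - 1) = (-2)·(17179869184 - 1)/(-3) = 11453246122.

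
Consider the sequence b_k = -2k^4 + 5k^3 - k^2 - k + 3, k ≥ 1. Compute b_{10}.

b_{10} = -2·10^4 + 5·10^3 - 1·10^2 - 1·10 + 3 = -15107.

-15107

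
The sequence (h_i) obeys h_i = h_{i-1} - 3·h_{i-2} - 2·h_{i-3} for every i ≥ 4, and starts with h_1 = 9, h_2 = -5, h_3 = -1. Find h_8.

-83

Applying the relation repeatedly:
h_4 = -4;  h_5 = 9;  h_6 = 23;  h_7 = 4;  h_8 = -83.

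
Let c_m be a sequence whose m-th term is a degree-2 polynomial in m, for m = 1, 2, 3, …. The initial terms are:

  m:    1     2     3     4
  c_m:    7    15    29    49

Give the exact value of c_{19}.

1st diffs: 8, 14, 20.
2nd diffs: 6, 6 (constant).
Newton forward-difference form: c_m = 7 + 8·C(m-1,1) + 6·C(m-1,2).
At m = 19: m-1 = 18, so c_{19} = 7 + 144 + 918 = 1069.

1069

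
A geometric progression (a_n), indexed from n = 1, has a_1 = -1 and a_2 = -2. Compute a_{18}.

Common ratio r = 2.
a_n = (-1)·2^(n-1).
a_{18} = (-1)·2^17 = -131072.

-131072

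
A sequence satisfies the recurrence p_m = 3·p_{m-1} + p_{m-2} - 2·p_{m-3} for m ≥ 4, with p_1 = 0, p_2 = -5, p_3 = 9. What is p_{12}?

Applying the relation repeatedly:
p_4 = 22; p_5 = 85; p_6 = 259; p_7 = 818; p_8 = 2543; p_9 = 7929; p_{10} = 24694; p_{11} = 76925; p_{12} = 239611.

239611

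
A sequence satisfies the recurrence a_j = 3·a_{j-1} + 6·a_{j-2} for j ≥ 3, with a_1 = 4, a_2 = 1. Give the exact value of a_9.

150903

Applying the relation repeatedly:
a_3 = 27;  a_4 = 87;  a_5 = 423;  a_6 = 1791;  a_7 = 7911;  a_8 = 34479;  a_9 = 150903.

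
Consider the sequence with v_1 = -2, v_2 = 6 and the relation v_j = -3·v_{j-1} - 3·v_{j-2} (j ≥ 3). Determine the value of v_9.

Compute successive terms:
v_3 = -12;  v_4 = 18;  v_5 = -18;  v_6 = 0;  v_7 = 54;  v_8 = -162;  v_9 = 324.

324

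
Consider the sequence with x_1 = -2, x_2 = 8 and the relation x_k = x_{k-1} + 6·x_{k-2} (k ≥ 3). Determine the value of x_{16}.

Step forward from the initial values:
x_3 = -4; x_4 = 44; x_5 = 20; …; x_{13} = 413684; x_{14} = 1298396; x_{15} = 3780500; x_{16} = 11570876.
(Characteristic roots are 3 and -2.)

11570876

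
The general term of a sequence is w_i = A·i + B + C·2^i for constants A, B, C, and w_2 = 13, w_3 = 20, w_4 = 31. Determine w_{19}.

524348

Write the equations: 2A + B + 4C = 13; 3A + B + 8C = 20; 4A + B + 16C = 31.
Subtracting the first from the second: A + 4C = 7.
Subtracting the second from the third: A + 8C = 11.
Solving: C = 1, A = 3, then B = 3.
So w_i = 3·i + 3 + 1·2^i; at i=19 this is 524348.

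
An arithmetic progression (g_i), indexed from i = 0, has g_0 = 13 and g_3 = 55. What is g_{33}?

Common difference d = (55 - 13) / (3 - 0) = 14.
g_i = 13 + (i - 0)·14.
g_{33} = 13 + 33·14 = 475.

475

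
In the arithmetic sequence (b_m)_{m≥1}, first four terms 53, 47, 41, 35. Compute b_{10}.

-1

Common difference d = -6.
b_m = 53 + (m - 1)·(-6).
b_{10} = 53 + 9·(-6) = -1.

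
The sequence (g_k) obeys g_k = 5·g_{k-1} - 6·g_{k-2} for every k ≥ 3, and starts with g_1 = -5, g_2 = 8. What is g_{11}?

1039330

g_3 = 70, g_4 = 302, g_5 = 1090, g_6 = 3638, g_7 = 11650, g_8 = 36422, g_9 = 112210, g_{10} = 342518, g_{11} = 1039330.
(Characteristic roots are 3 and 2.)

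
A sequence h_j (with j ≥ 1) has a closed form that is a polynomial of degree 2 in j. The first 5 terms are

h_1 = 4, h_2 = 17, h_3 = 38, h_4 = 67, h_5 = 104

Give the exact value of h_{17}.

1st diffs: 13, 21, 29, 37.
2nd diffs: 8, 8, 8 (constant).
So h_j = 4j^2 + j - 1.
Evaluating at j = 17 gives h_{17} = 1172.

1172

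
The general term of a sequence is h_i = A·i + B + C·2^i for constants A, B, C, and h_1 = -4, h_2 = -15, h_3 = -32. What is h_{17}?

-393294

Plug in i = 1, 2, 3: A + B + 2C = -4; 2A + B + 4C = -15; 3A + B + 8C = -32.
Subtracting the first from the second: A + 2C = -11.
Subtracting the second from the third: A + 4C = -17.
Solving: C = -3, A = -5, then B = 7.
Hence h_{17} = -5·17 + 7 + (-3)·131072 = -393294.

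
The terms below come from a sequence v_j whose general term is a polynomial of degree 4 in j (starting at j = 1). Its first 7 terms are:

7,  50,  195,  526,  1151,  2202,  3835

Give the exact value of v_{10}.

14146

1st diffs: 43, 145, 331, 625, 1051, 1633.
2nd diffs: 102, 186, 294, 426, 582.
3rd diffs: 84, 108, 132, 156.
4th diffs: 24, 24, 24 (constant).
Newton forward-difference form: v_j = 7 + 43·C(j-1,1) + 102·C(j-1,2) + 84·C(j-1,3) + 24·C(j-1,4).
At j = 10: j-1 = 9, so v_{10} = 7 + 387 + 3672 + 7056 + 3024 = 14146.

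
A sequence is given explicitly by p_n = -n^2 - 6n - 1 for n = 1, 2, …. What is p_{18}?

-433

p_{18} = -1·18^2 - 6·18 - 1 = -433.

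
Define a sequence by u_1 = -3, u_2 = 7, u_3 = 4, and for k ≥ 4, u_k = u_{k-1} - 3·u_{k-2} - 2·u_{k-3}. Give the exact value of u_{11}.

-1181

Applying the relation repeatedly:
u_4 = -11, u_5 = -37, u_6 = -12, u_7 = 121, u_8 = 231, u_9 = -108, u_{10} = -1043, u_{11} = -1181.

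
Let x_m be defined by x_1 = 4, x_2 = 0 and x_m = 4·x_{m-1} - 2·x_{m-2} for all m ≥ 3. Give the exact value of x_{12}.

-608768

x_3 = -8  x_4 = -32  x_5 = -112  x_6 = -384  x_7 = -1312  x_8 = -4480  x_9 = -15296  x_{10} = -52224  x_{11} = -178304  x_{12} = -608768.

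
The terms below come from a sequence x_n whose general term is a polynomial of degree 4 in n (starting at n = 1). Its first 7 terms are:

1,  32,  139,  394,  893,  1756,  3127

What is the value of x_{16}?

1st diffs: 31, 107, 255, 499, 863, 1371.
2nd diffs: 76, 148, 244, 364, 508.
3rd diffs: 72, 96, 120, 144.
4th diffs: 24, 24, 24 (constant).
So x_n = n^4 + 2n^3 + n^2 - n - 2.
Evaluating at n = 16 gives x_{16} = 73966.

73966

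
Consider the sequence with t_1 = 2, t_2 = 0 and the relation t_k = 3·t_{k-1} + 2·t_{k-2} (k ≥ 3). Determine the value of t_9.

Iterate the recurrence:
t_3 = 4; t_4 = 12; t_5 = 44; t_6 = 156; t_7 = 556; t_8 = 1980; t_9 = 7052.

7052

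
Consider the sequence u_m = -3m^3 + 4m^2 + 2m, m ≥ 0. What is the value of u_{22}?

-29964

u_{22} = -3·22^3 + 4·22^2 + 2·22 = -29964.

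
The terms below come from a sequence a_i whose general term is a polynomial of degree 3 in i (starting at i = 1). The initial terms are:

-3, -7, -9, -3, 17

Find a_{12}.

1st diffs: -4, -2, 6, 20.
2nd diffs: 2, 8, 14.
3rd diffs: 6, 6 (constant).
Newton forward-difference form: a_i = -3 + (-4)·C(i-1,1) + 2·C(i-1,2) + 6·C(i-1,3).
At i = 12: i-1 = 11, so a_{12} = -3 - 44 + 110 + 990 = 1053.

1053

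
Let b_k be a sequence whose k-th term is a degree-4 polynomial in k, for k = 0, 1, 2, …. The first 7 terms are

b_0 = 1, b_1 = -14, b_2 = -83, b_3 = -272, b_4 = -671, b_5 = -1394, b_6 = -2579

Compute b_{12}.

1st diffs: -15, -69, -189, -399, -723, -1185.
2nd diffs: -54, -120, -210, -324, -462.
3rd diffs: -66, -90, -114, -138.
4th diffs: -24, -24, -24 (constant).
So b_k = -k^4 - 5k^3 - 5k^2 - 4k + 1.
Evaluating at k = 12 gives b_{12} = -30143.

-30143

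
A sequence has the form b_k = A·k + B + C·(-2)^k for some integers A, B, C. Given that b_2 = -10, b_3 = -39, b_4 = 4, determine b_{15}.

-65619

At k = 2, 3, 4: 2A + B + 4C = -10; 3A + B - 8C = -39; 4A + B + 16C = 4.
Subtracting the first from the second: A - 12C = -29.
Subtracting the second from the third: A + 24C = 43.
Solving: C = 2, A = -5, then B = -8.
So b_k = -5·k + (-8) + 2·(-2)^k; at k=15 this is -65619.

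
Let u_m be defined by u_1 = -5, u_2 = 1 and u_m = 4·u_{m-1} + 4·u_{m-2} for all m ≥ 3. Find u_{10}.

Compute successive terms:
u_3 = -16;  u_4 = -60;  u_5 = -304;  u_6 = -1456;  u_7 = -7040;  u_8 = -33984;  u_9 = -164096;  u_{10} = -792320.

-792320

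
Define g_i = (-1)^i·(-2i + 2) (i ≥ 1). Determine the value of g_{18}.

-34

(-1)^18 = 1; -2i + 2 at i=18 is -34; so g_{18} = -34.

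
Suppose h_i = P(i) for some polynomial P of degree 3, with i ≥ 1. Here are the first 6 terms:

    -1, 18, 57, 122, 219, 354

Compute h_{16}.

1st diffs: 19, 39, 65, 97, 135.
2nd diffs: 20, 26, 32, 38.
3rd diffs: 6, 6, 6 (constant).
Newton forward-difference form: h_i = -1 + 19·C(i-1,1) + 20·C(i-1,2) + 6·C(i-1,3).
At i = 16: i-1 = 15, so h_{16} = -1 + 285 + 2100 + 2730 = 5114.

5114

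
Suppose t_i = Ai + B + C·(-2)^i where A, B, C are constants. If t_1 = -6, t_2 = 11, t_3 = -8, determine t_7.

Write the equations: A + B - 2C = -6; 2A + B + 4C = 11; 3A + B - 8C = -8.
Subtracting the first from the second: A + 6C = 17.
Subtracting the second from the third: A - 12C = -19.
Solving: C = 2, A = 5, then B = -7.
So t_i = 5·i + (-7) + 2·(-2)^i; at i=7 this is -228.

-228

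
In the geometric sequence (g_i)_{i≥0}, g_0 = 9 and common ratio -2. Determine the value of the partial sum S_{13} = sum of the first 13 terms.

g_i = 9·(-2)^(i-0).
S = 9·((-2)^13 - 1)/(-2 - 1) = 9·(-8192 - 1)/(-3) = 24579.

24579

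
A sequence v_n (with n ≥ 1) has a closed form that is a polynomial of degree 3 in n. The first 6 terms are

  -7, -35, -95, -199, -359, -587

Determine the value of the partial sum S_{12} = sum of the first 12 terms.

1st diffs: -28, -60, -104, -160, -228.
2nd diffs: -32, -44, -56, -68.
3rd diffs: -12, -12, -12 (constant).
Newton forward-difference form: v_n = -7 + (-28)·C(n-1,1) + (-32)·C(n-1,2) + (-12)·C(n-1,3).
Continuing: …, -895, -1295, -1799, -2419, …, v_{12} = -4055.
Summing n = 1..12 (12 terms) gives -14912.

-14912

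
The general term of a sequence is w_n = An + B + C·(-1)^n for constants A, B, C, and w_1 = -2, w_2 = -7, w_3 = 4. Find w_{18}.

41

Plug in n = 1, 2, 3: A + B - C = -2; 2A + B + C = -7; 3A + B - C = 4.
Subtracting the first from the second: A + 2C = -5.
Subtracting the second from the third: A - 2C = 11.
Solving: C = -4, A = 3, then B = -9.
So w_n = 3·n + (-9) + (-4)·(-1)^n; at n=18 this is 41.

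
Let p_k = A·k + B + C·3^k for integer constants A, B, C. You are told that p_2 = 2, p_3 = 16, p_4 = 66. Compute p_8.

Plug in k = 2, 3, 4: 2A + B + 9C = 2; 3A + B + 27C = 16; 4A + B + 81C = 66.
Subtracting the first from the second: A + 18C = 14.
Subtracting the second from the third: A + 54C = 50.
Solving: C = 1, A = -4, then B = 1.
Therefore p_8 = -32 + 1 + 1·6561 = 6530.

6530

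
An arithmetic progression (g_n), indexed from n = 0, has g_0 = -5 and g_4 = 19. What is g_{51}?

301

Common difference d = (19 - (-5)) / (4 - 0) = 6.
g_n = -5 + (n - 0)·6.
g_{51} = -5 + 51·6 = 301.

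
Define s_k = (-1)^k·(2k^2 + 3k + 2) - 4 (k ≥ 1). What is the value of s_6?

88

(-1)^6 = 1; 2k^2 + 3k + 2 at k=6 is 92; so s_6 = 88.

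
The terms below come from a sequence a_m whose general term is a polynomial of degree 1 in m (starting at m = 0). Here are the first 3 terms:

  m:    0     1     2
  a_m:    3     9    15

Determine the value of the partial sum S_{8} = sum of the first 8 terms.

192

1st diffs: 6, 6 (constant).
So a_m = 6m + 3.
Continuing: …, 21, 27, 33, 39, …, a_7 = 45.
Summing m = 0..7 (8 terms) gives 192.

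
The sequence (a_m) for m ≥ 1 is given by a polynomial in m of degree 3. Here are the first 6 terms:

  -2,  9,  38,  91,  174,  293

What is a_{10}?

1st diffs: 11, 29, 53, 83, 119.
2nd diffs: 18, 24, 30, 36.
3rd diffs: 6, 6, 6 (constant).
Newton forward-difference form: a_m = -2 + 11·C(m-1,1) + 18·C(m-1,2) + 6·C(m-1,3).
At m = 10: m-1 = 9, so a_{10} = -2 + 99 + 648 + 504 = 1249.

1249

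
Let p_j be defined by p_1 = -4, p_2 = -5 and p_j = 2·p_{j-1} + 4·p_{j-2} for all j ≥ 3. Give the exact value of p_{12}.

Applying the relation repeatedly:
p_3 = -26, p_4 = -72, p_5 = -248, p_6 = -784, p_7 = -2560, p_8 = -8256, p_9 = -26752, p_{10} = -86528, p_{11} = -280064, p_{12} = -906240.

-906240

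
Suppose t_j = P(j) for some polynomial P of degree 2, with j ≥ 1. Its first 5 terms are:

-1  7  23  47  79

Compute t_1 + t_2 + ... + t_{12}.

1st diffs: 8, 16, 24, 32.
2nd diffs: 8, 8, 8 (constant).
So t_j = 4j^2 - 4j - 1.
Continuing: …, 119, 167, 223, 287, …, t_{12} = 527.
Summing j = 1..12 (12 terms) gives 2276.

2276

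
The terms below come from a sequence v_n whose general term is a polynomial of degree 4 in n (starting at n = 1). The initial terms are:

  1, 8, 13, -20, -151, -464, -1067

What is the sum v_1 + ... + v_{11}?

-22902

1st diffs: 7, 5, -33, -131, -313, -603.
2nd diffs: -2, -38, -98, -182, -290.
3rd diffs: -36, -60, -84, -108.
4th diffs: -24, -24, -24 (constant).
Newton forward-difference form: v_n = 1 + 7·C(n-1,1) + (-2)·C(n-1,2) + (-36)·C(n-1,3) + (-24)·C(n-1,4).
Continuing: -2092, -3695, -6056, -9379.
Summing n = 1..11 (11 terms) gives -22902.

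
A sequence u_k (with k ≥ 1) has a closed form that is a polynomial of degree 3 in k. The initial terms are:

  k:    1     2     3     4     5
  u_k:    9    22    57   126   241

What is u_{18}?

11382

1st diffs: 13, 35, 69, 115.
2nd diffs: 22, 34, 46.
3rd diffs: 12, 12 (constant).
So u_k = 2k^3 - k^2 + 2k + 6.
Evaluating at k = 18 gives u_{18} = 11382.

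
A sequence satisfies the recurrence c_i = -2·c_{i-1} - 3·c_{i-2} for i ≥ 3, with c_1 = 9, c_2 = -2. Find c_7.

Step forward from the initial values:
c_3 = -23  c_4 = 52  c_5 = -35  c_6 = -86  c_7 = 277.

277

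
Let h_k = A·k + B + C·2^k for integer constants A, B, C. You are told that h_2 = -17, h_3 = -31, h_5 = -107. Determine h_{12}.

At k = 2, 3, 5: 2A + B + 4C = -17; 3A + B + 8C = -31; 5A + B + 32C = -107.
Subtracting the first from the second: A + 4C = -14.
Subtracting the second from the third: 2A + 24C = -76.
Solving: C = -3, A = -2, then B = -1.
So h_k = -2·k + (-1) + (-3)·2^k; at k=12 this is -12313.

-12313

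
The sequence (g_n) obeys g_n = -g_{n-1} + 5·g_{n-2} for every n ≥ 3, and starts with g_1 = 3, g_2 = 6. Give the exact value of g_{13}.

-27141

Applying the relation repeatedly:
g_3 = 9, g_4 = 21, g_5 = 24, …, g_{10} = 2001, g_{11} = -2856, g_{12} = 12861, g_{13} = -27141.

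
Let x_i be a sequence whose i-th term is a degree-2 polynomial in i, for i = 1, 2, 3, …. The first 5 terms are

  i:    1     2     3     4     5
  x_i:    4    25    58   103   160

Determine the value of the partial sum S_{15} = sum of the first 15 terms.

7725

1st diffs: 21, 33, 45, 57.
2nd diffs: 12, 12, 12 (constant).
Newton forward-difference form: x_i = 4 + 21·C(i-1,1) + 12·C(i-1,2).
Continuing: …, 229, 310, 403, 508, …, x_{15} = 1390.
Summing i = 1..15 (15 terms) gives 7725.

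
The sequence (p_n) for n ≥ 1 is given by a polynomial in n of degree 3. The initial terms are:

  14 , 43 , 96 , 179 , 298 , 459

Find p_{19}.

1st diffs: 29, 53, 83, 119, 161.
2nd diffs: 24, 30, 36, 42.
3rd diffs: 6, 6, 6 (constant).
Newton forward-difference form: p_n = 14 + 29·C(n-1,1) + 24·C(n-1,2) + 6·C(n-1,3).
At n = 19: n-1 = 18, so p_{19} = 14 + 522 + 3672 + 4896 = 9104.

9104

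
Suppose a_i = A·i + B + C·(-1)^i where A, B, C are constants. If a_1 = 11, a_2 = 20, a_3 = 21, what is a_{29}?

At i = 1, 2, 3: A + B - C = 11; 2A + B + C = 20; 3A + B - C = 21.
Subtracting the first from the second: A + 2C = 9.
Subtracting the second from the third: A - 2C = 1.
Solving: C = 2, A = 5, then B = 8.
So a_i = 5·i + 8 + 2·(-1)^i; at i=29 this is 151.

151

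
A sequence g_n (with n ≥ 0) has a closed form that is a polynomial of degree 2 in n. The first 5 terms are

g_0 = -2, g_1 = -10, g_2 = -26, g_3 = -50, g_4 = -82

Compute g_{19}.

1st diffs: -8, -16, -24, -32.
2nd diffs: -8, -8, -8 (constant).
Newton forward-difference form: g_n = -2 + (-8)·C(n,1) + (-8)·C(n,2).
At n = 19: n = 19, so g_{19} = -2 - 152 - 1368 = -1522.

-1522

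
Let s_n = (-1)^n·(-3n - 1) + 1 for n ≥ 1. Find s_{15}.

(-1)^15 = -1; -3n - 1 at n=15 is -46; so s_{15} = 47.

47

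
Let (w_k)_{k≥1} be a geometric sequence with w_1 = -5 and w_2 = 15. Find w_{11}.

Common ratio r = -3.
w_k = (-5)·(-3)^(k-1).
w_{11} = (-5)·(-3)^10 = -295245.

-295245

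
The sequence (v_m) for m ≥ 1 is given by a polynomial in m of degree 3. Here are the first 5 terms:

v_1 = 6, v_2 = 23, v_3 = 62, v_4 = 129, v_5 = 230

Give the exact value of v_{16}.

5301

1st diffs: 17, 39, 67, 101.
2nd diffs: 22, 28, 34.
3rd diffs: 6, 6 (constant).
Newton forward-difference form: v_m = 6 + 17·C(m-1,1) + 22·C(m-1,2) + 6·C(m-1,3).
At m = 16: m-1 = 15, so v_{16} = 6 + 255 + 2310 + 2730 = 5301.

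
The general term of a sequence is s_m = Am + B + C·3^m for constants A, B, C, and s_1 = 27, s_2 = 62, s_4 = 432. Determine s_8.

32852

Write the equations: A + B + 3C = 27; 2A + B + 9C = 62; 4A + B + 81C = 432.
Subtracting the first from the second: A + 6C = 35.
Subtracting the second from the third: 2A + 72C = 370.
Solving: C = 5, A = 5, then B = 7.
So s_m = 5·m + 7 + 5·3^m; at m=8 this is 32852.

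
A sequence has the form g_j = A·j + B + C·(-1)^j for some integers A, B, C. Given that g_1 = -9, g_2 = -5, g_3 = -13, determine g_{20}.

-41

Plug in j = 1, 2, 3: A + B - C = -9; 2A + B + C = -5; 3A + B - C = -13.
Subtracting the first from the second: A + 2C = 4.
Subtracting the second from the third: A - 2C = -8.
Solving: C = 3, A = -2, then B = -4.
So g_j = -2·j + (-4) + 3·(-1)^j; at j=20 this is -41.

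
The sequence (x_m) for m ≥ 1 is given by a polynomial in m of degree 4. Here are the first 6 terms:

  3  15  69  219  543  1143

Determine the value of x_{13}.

26679

1st diffs: 12, 54, 150, 324, 600.
2nd diffs: 42, 96, 174, 276.
3rd diffs: 54, 78, 102.
4th diffs: 24, 24 (constant).
So x_m = m^4 - m^3 + 2m^2 - 2m + 3.
Evaluating at m = 13 gives x_{13} = 26679.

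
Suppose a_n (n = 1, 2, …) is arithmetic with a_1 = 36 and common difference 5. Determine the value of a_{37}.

a_n = 36 + (n - 1)·5.
a_{37} = 36 + 36·5 = 216.

216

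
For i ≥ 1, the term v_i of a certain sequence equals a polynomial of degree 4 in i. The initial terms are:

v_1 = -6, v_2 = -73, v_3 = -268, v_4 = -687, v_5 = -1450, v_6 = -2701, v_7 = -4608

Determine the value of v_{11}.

1st diffs: -67, -195, -419, -763, -1251, -1907.
2nd diffs: -128, -224, -344, -488, -656.
3rd diffs: -96, -120, -144, -168.
4th diffs: -24, -24, -24 (constant).
Newton forward-difference form: v_i = -6 + (-67)·C(i-1,1) + (-128)·C(i-1,2) + (-96)·C(i-1,3) + (-24)·C(i-1,4).
At i = 11: i-1 = 10, so v_{11} = -6 - 670 - 5760 - 11520 - 5040 = -22996.

-22996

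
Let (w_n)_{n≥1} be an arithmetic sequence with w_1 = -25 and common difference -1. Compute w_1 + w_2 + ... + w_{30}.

-1185

w_n = -25 + (n - 1)·(-1).
w_{30} = -54; S = 30·(-25 + (-54))/2 = -1185.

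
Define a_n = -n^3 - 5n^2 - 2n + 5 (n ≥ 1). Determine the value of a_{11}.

a_{11} = -1·11^3 - 5·11^2 - 2·11 + 5 = -1953.

-1953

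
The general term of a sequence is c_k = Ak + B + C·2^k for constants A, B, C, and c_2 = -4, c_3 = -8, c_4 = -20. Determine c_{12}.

-8148

Write the equations: 2A + B + 4C = -4; 3A + B + 8C = -8; 4A + B + 16C = -20.
Subtracting the first from the second: A + 4C = -4.
Subtracting the second from the third: A + 8C = -12.
Solving: C = -2, A = 4, then B = -4.
Therefore c_{12} = 48 + (-4) + (-2)·4096 = -8148.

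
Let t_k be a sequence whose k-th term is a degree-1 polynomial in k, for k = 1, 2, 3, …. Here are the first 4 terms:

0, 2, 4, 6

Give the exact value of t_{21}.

40

1st diffs: 2, 2, 2 (constant).
So t_k = 2k - 2.
Evaluating at k = 21 gives t_{21} = 40.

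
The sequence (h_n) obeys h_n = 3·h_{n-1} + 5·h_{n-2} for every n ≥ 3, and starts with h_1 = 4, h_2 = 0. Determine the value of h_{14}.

109549440

h_3 = 20, h_4 = 60, h_5 = 280, …, h_{11} = 1486520, h_{12} = 6232260, h_{13} = 26129380, h_{14} = 109549440.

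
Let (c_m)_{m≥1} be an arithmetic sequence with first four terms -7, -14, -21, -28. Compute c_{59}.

-413

Common difference d = -7.
c_m = -7 + (m - 1)·(-7).
c_{59} = -7 + 58·(-7) = -413.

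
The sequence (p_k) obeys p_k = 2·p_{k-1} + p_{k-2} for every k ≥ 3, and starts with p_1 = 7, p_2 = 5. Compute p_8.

1335

Compute successive terms:
p_3 = 17, p_4 = 39, p_5 = 95, p_6 = 229, p_7 = 553, p_8 = 1335.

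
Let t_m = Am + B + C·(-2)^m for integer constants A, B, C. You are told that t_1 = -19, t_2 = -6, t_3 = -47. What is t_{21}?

-6291569

Plug in m = 1, 2, 3: A + B - 2C = -19; 2A + B + 4C = -6; 3A + B - 8C = -47.
Subtracting the first from the second: A + 6C = 13.
Subtracting the second from the third: A - 12C = -41.
Solving: C = 3, A = -5, then B = -8.
Therefore t_{21} = -105 + (-8) + 3·(-2097152) = -6291569.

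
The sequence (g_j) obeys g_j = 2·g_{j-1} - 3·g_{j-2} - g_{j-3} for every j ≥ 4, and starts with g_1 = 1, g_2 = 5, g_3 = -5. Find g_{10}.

Step forward from the initial values:
g_4 = -26, g_5 = -42, g_6 = -1, g_7 = 150, g_8 = 345, g_9 = 241, g_{10} = -703.

-703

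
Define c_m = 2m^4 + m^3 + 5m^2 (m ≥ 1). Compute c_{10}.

c_{10} = 2·10^4 + 1·10^3 + 5·10^2 = 21500.

21500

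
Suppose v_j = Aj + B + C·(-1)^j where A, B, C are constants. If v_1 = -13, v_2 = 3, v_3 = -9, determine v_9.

3

At j = 1, 2, 3: A + B - C = -13; 2A + B + C = 3; 3A + B - C = -9.
Subtracting the first from the second: A + 2C = 16.
Subtracting the second from the third: A - 2C = -12.
Solving: C = 7, A = 2, then B = -8.
So v_j = 2·j + (-8) + 7·(-1)^j; at j=9 this is 3.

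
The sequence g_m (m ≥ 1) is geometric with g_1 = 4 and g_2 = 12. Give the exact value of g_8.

Common ratio r = 3.
g_m = 4·3^(m-1).
g_8 = 4·3^7 = 8748.

8748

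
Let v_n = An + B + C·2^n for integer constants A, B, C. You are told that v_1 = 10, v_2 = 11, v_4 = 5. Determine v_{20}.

Plug in n = 1, 2, 4: A + B + 2C = 10; 2A + B + 4C = 11; 4A + B + 16C = 5.
Subtracting the first from the second: A + 2C = 1.
Subtracting the second from the third: 2A + 12C = -6.
Solving: C = -1, A = 3, then B = 9.
So v_n = 3·n + 9 + (-1)·2^n; at n=20 this is -1048507.

-1048507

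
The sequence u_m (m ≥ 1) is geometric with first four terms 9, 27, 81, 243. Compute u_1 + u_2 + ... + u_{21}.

47071589409

Common ratio r = 3.
u_m = 9·3^(m-1).
S = 9·(3^21 - 1)/(3 - 1) = 9·(10460353203 - 1)/(2) = 47071589409.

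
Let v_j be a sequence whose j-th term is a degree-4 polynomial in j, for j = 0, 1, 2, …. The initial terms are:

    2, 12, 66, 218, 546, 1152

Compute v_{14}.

1st diffs: 10, 54, 152, 328, 606.
2nd diffs: 44, 98, 176, 278.
3rd diffs: 54, 78, 102.
4th diffs: 24, 24 (constant).
Newton forward-difference form: v_j = 2 + 10·C(j,1) + 44·C(j,2) + 54·C(j,3) + 24·C(j,4).
At j = 14: j = 14, so v_{14} = 2 + 140 + 4004 + 19656 + 24024 = 47826.

47826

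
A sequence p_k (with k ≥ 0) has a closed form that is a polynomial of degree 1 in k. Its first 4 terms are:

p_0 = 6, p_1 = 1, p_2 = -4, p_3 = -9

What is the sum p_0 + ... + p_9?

-165

1st diffs: -5, -5, -5 (constant).
So p_k = -5k + 6.
Continuing: …, -14, -19, -24, -29, …, p_9 = -39.
Summing k = 0..9 (10 terms) gives -165.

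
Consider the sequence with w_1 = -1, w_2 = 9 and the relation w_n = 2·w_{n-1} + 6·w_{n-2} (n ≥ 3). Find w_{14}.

Step forward from the initial values:
w_3 = 12  w_4 = 78  w_5 = 228  …  w_{11} = 576192  w_{12} = 2102496  w_{13} = 7662144  w_{14} = 27939264.

27939264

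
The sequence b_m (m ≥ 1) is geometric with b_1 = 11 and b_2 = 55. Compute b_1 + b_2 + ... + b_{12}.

Common ratio r = 5.
b_m = 11·5^(m-1).
S = 11·(5^12 - 1)/(5 - 1) = 11·(244140625 - 1)/(4) = 671386716.

671386716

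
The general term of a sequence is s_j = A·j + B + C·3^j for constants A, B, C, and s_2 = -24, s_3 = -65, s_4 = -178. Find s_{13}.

-3188707

The three given values yield: 2A + B + 9C = -24; 3A + B + 27C = -65; 4A + B + 81C = -178.
Subtracting the first from the second: A + 18C = -41.
Subtracting the second from the third: A + 54C = -113.
Solving: C = -2, A = -5, then B = 4.
Hence s_{13} = -5·13 + 4 + (-2)·1594323 = -3188707.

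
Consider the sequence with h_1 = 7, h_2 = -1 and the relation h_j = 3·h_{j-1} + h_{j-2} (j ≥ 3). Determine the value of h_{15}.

5706004

Compute successive terms:
h_3 = 4  h_4 = 11  h_5 = 37  …  h_{12} = 158378  h_{13} = 523087  h_{14} = 1727639  h_{15} = 5706004.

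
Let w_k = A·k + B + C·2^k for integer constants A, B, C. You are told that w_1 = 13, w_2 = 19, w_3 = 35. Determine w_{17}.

The three given values yield: A + B + 2C = 13; 2A + B + 4C = 19; 3A + B + 8C = 35.
Subtracting the first from the second: A + 2C = 6.
Subtracting the second from the third: A + 4C = 16.
Solving: C = 5, A = -4, then B = 7.
Therefore w_{17} = -68 + 7 + 5·131072 = 655299.

655299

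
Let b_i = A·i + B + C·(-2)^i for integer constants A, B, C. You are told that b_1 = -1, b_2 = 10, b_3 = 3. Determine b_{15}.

-32697

At i = 1, 2, 3: A + B - 2C = -1; 2A + B + 4C = 10; 3A + B - 8C = 3.
Subtracting the first from the second: A + 6C = 11.
Subtracting the second from the third: A - 12C = -7.
Solving: C = 1, A = 5, then B = -4.
So b_i = 5·i + (-4) + 1·(-2)^i; at i=15 this is -32697.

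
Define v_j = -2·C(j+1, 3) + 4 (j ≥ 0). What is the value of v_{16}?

C(17, 3) = 680, so v_{16} = -1356.

-1356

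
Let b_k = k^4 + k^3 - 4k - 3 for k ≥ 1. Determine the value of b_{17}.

88363

b_{17} = 1·17^4 + 1·17^3 - 4·17 - 3 = 88363.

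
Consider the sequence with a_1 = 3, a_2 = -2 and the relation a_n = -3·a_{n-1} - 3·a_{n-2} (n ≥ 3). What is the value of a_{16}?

10935

Compute successive terms:
a_3 = -3, a_4 = 15, a_5 = -36, …, a_{13} = 2187, a_{14} = -1458, a_{15} = -2187, a_{16} = 10935.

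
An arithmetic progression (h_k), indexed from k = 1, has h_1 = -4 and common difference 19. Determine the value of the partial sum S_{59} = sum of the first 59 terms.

32273

h_k = -4 + (k - 1)·19.
h_{59} = 1098; S = 59·(-4 + 1098)/2 = 32273.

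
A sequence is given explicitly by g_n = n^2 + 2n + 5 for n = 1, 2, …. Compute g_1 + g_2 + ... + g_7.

231

Over n = 1..7: Σn = 28, Σn² = 140.
Total = (1)·140 + (2)·28 + (5)·7 = 231.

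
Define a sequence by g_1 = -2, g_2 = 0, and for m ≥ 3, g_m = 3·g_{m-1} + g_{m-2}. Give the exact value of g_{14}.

Step forward from the initial values:
g_3 = -2  g_4 = -6  g_5 = -20  …  g_{11} = -25940  g_{12} = -85674  g_{13} = -282962  g_{14} = -934560.

-934560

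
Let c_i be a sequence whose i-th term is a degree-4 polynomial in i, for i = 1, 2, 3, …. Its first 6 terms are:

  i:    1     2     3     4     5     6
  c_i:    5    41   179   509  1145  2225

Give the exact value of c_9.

9869

1st diffs: 36, 138, 330, 636, 1080.
2nd diffs: 102, 192, 306, 444.
3rd diffs: 90, 114, 138.
4th diffs: 24, 24 (constant).
Newton forward-difference form: c_i = 5 + 36·C(i-1,1) + 102·C(i-1,2) + 90·C(i-1,3) + 24·C(i-1,4).
At i = 9: i-1 = 8, so c_9 = 5 + 288 + 2856 + 5040 + 1680 = 9869.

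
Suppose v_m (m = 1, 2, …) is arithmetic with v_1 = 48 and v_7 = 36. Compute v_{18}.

Common difference d = (36 - 48) / (7 - 1) = -2.
v_m = 48 + (m - 1)·(-2).
v_{18} = 48 + 17·(-2) = 14.

14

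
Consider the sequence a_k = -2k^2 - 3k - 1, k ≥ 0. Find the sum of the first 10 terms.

-715

Over k = 0..9: Σk = 45, Σk² = 285.
Total = (-2)·285 + (-3)·45 + (-1)·10 = -715.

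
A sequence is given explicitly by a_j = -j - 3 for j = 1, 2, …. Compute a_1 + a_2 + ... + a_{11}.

-99

Over j = 1..11: Σj = 66.
Total = (-1)·66 + (-3)·11 = -99.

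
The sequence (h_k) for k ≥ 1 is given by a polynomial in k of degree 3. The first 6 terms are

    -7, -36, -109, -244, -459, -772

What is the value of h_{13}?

-7219

1st diffs: -29, -73, -135, -215, -313.
2nd diffs: -44, -62, -80, -98.
3rd diffs: -18, -18, -18 (constant).
So h_k = -3k^3 - 4k^2 + 4k - 4.
Evaluating at k = 13 gives h_{13} = -7219.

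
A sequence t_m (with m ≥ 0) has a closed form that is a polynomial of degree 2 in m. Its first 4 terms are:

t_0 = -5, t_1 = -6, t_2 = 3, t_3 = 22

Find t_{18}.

1st diffs: -1, 9, 19.
2nd diffs: 10, 10 (constant).
So t_m = 5m^2 - 6m - 5.
Evaluating at m = 18 gives t_{18} = 1507.

1507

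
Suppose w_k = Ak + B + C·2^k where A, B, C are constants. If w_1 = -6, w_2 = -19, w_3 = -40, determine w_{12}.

-16437

Write the equations: A + B + 2C = -6; 2A + B + 4C = -19; 3A + B + 8C = -40.
Subtracting the first from the second: A + 2C = -13.
Subtracting the second from the third: A + 4C = -21.
Solving: C = -4, A = -5, then B = 7.
Therefore w_{12} = -60 + 7 + (-4)·4096 = -16437.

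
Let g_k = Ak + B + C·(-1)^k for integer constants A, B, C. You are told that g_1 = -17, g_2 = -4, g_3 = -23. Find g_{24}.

Plug in k = 1, 2, 3: A + B - C = -17; 2A + B + C = -4; 3A + B - C = -23.
Subtracting the first from the second: A + 2C = 13.
Subtracting the second from the third: A - 2C = -19.
Solving: C = 8, A = -3, then B = -6.
So g_k = -3·k + (-6) + 8·(-1)^k; at k=24 this is -70.

-70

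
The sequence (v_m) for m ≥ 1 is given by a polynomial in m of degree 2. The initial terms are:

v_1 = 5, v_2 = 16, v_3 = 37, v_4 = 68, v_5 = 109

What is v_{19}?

1733

1st diffs: 11, 21, 31, 41.
2nd diffs: 10, 10, 10 (constant).
So v_m = 5m^2 - 4m + 4.
Evaluating at m = 19 gives v_{19} = 1733.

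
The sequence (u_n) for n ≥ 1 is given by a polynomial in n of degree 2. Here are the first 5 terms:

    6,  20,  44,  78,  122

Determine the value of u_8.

1st diffs: 14, 24, 34, 44.
2nd diffs: 10, 10, 10 (constant).
Newton forward-difference form: u_n = 6 + 14·C(n-1,1) + 10·C(n-1,2).
At n = 8: n-1 = 7, so u_8 = 6 + 98 + 210 = 314.

314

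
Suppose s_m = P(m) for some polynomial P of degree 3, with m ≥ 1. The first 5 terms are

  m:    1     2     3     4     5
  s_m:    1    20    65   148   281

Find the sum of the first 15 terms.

1st diffs: 19, 45, 83, 133.
2nd diffs: 26, 38, 50.
3rd diffs: 12, 12 (constant).
Newton forward-difference form: s_m = 1 + 19·C(m-1,1) + 26·C(m-1,2) + 12·C(m-1,3).
Continuing: …, 476, 745, 1100, 1553, …, s_{15} = 7001.
Summing m = 1..15 (15 terms) gives 30220.

30220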